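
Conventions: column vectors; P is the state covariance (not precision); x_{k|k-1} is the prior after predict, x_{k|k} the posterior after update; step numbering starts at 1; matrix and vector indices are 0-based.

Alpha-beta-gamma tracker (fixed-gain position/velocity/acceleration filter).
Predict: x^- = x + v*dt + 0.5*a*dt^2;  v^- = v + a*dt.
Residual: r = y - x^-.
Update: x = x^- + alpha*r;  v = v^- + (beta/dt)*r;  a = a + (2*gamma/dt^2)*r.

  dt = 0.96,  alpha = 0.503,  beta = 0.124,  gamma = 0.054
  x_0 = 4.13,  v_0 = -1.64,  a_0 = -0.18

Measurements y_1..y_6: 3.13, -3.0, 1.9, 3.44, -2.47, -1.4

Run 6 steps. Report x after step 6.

x_post = -1.7449

step 1: x_pred=2.4727  r=0.6573  x^+=2.8033  v^+=-1.7279  a^+=-0.1030
step 2: x_pred=1.0971  r=-4.0971  x^+=-0.9638  v^+=-2.3559  a^+=-0.5831
step 3: x_pred=-3.4942  r=5.3942  x^+=-0.7809  v^+=-2.2190  a^+=0.0490
step 4: x_pred=-2.8885  r=6.3285  x^+=0.2947  v^+=-1.3545  a^+=0.7907
step 5: x_pred=-0.6412  r=-1.8288  x^+=-1.5611  v^+=-0.8317  a^+=0.5763
step 6: x_pred=-2.0939  r=0.6939  x^+=-1.7449  v^+=-0.1887  a^+=0.6577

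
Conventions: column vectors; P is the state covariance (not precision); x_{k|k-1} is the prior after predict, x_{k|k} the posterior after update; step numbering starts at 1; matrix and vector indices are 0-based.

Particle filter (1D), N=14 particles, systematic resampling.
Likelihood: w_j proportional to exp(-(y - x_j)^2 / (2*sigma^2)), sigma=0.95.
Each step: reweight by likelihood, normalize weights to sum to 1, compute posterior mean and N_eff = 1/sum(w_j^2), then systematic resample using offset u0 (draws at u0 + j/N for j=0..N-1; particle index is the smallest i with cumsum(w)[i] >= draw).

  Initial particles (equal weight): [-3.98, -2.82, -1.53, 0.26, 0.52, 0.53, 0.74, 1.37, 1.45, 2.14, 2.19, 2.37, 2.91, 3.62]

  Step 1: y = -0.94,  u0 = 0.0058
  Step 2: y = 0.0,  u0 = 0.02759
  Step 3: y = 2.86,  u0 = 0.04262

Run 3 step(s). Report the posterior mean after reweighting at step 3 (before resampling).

step 1: w=[0.0025, 0.0601, 0.3514, 0.1919, 0.1308, 0.1287, 0.0892, 0.0222, 0.0180, 0.0022, 0.0019, 0.0010, 0.0001, 0.0000]  mean=-0.3972  Neff=4.8460  idx=[1, 2, 2, 2, 2, 2, 3, 3, 3, 4, 4, 5, 5, 6]
step 2: w=[0.0014, 0.0324, 0.0324, 0.0324, 0.0324, 0.0324, 0.1141, 0.1141, 0.1141, 0.1020, 0.1020, 0.1014, 0.1014, 0.0875]  mean=0.1154  Neff=10.7139  idx=[1, 4, 6, 6, 7, 7, 8, 9, 9, 10, 11, 12, 12, 13]
step 3: w=[0.0000, 0.0000, 0.0479, 0.0479, 0.0479, 0.0479, 0.0479, 0.0975, 0.0975, 0.0975, 0.1001, 0.1001, 0.1001, 0.1679]  mean=0.4975  Neff=10.1827  idx=[2, 4, 5, 7, 7, 8, 9, 10, 10, 11, 12, 12, 13, 13]

post_mean = 0.4975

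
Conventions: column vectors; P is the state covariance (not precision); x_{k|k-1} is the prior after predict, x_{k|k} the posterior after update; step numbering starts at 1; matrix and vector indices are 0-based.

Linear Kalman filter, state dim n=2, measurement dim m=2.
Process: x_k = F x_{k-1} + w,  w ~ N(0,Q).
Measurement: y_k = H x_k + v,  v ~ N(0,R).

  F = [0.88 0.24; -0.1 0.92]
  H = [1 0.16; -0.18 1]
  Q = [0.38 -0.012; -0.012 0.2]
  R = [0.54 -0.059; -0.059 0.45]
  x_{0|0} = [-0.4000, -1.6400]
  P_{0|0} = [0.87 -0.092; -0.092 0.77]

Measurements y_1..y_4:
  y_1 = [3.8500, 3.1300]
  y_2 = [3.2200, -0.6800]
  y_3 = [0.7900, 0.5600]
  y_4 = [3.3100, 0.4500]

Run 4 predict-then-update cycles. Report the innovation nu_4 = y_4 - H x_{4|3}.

innov = [1.7306, 0.3861]

step 1: x^-=[-0.7456, -1.4688]  P^-=[1.0592 0.0092; 0.0092 0.8774]  S=[1.6246 -0.1004; -0.1004 1.3584]  K=[0.6476 -0.0858; 0.1325 0.6545]  nu=[4.8306, 4.4646]  x^+=[1.9998, 2.0931]  P^+=[0.3568 -0.0126; -0.0126 0.2844]
step 2: x^-=[2.2622, 1.7257]  P^-=[0.6674 0.0095; 0.0095 0.4466]  S=[1.2218 -0.0984; -0.0984 0.9148]  K=[0.5424 -0.0625; 0.1064 0.4978]  nu=[0.6817, -1.9985]  x^+=[2.7569, 0.8034]  P^+=[0.2976 -0.0066; -0.0066 0.2165]
step 3: x^-=[2.6189, 0.4634]  P^-=[0.6202 0.0045; 0.0045 0.3875]  S=[1.1715 -0.1043; -0.1043 0.8560]  K=[0.5245 -0.0613; 0.0980 0.4637]  nu=[-1.9031, 0.5680]  x^+=[1.5859, 0.5403]  P^+=[0.2879 -0.0067; -0.0067 0.2017]
step 4: x^-=[1.5252, 0.3385]  P^-=[0.6118 0.0019; 0.0019 0.3748]  S=[1.1620 -0.1073; -0.1073 0.8439]  K=[0.5210 -0.0620; 0.0954 0.4558]  nu=[1.7306, 0.3861]  x^+=[2.4030, 0.6795]  P^+=[0.2862 -0.0071; -0.0071 0.1982]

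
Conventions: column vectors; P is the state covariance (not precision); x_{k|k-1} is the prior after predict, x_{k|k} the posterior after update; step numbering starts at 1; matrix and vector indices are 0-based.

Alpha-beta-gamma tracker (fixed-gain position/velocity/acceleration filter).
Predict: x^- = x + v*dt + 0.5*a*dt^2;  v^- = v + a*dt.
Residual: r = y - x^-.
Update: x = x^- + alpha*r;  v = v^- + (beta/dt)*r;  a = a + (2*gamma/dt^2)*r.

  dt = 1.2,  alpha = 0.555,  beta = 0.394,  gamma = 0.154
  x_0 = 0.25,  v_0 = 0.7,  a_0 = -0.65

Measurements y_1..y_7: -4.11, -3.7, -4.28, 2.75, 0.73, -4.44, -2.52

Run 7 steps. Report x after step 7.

x_post = 0.9575

step 1: x_pred=0.6220  r=-4.7320  x^+=-2.0043  v^+=-1.6337  a^+=-1.6621
step 2: x_pred=-5.1614  r=1.4614  x^+=-4.3503  v^+=-3.1484  a^+=-1.3495
step 3: x_pred=-9.1001  r=4.8201  x^+=-6.4249  v^+=-3.1853  a^+=-0.3186
step 4: x_pred=-10.4766  r=13.2266  x^+=-3.1358  v^+=0.7752  a^+=2.5104
step 5: x_pred=-0.3981  r=1.1281  x^+=0.2280  v^+=4.1581  a^+=2.7517
step 6: x_pred=7.1990  r=-11.6390  x^+=0.7393  v^+=3.6387  a^+=0.2623
step 7: x_pred=5.2947  r=-7.8147  x^+=0.9575  v^+=1.3877  a^+=-1.4092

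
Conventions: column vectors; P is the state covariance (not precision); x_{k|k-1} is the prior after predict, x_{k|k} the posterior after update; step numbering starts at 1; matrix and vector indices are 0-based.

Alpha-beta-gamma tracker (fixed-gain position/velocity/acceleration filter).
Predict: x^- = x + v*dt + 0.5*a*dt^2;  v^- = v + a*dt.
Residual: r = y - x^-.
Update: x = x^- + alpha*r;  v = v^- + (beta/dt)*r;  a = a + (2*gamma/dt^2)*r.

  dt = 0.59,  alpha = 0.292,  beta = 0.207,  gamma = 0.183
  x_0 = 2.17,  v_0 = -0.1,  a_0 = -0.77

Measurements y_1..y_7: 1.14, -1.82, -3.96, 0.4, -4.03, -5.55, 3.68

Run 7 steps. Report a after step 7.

a_post = 19.8817

step 1: x_pred=1.9770  r=-0.8370  x^+=1.7326  v^+=-0.8480  a^+=-1.6500
step 2: x_pred=0.9451  r=-2.7651  x^+=0.1377  v^+=-2.7916  a^+=-4.5573
step 3: x_pred=-2.3025  r=-1.6575  x^+=-2.7865  v^+=-6.0619  a^+=-6.3000
step 4: x_pred=-7.4596  r=7.8596  x^+=-5.1646  v^+=-7.0214  a^+=1.9637
step 5: x_pred=-8.9654  r=4.9354  x^+=-7.5243  v^+=-4.1312  a^+=7.1529
step 6: x_pred=-8.7167  r=3.1667  x^+=-7.7920  v^+=1.2000  a^+=10.4825
step 7: x_pred=-5.2595  r=8.9395  x^+=-2.6492  v^+=10.5211  a^+=19.8817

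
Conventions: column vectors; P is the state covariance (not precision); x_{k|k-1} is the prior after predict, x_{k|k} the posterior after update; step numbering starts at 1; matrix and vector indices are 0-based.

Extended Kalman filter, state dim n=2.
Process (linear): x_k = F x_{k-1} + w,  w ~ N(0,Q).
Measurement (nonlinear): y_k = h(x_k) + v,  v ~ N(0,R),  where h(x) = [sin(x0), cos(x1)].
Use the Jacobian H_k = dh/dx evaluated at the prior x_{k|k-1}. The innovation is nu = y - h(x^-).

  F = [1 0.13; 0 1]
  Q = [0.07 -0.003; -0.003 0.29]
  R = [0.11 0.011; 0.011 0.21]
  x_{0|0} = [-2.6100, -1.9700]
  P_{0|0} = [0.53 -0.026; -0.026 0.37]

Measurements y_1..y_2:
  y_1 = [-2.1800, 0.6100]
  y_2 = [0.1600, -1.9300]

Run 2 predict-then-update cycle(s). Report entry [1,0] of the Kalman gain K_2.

step 1: x^-=[-2.8661, -1.9700]  P^-=[0.5995 0.0191; 0.0191 0.6600]  H_jac=[-0.9623 0.0000; 0.0000 0.9214]  S=[0.6651 -0.0059; -0.0059 0.7703]  K=[-0.8672 0.0162; -0.0206 0.7893]  nu=[-1.9080, 0.9987]  x^+=[-1.1954, -1.1425]  P^+=[0.0989 -0.0067; -0.0067 0.1797]
step 2: x^-=[-1.3439, -1.1425]  P^-=[0.1702 0.0137; 0.0137 0.4697]  H_jac=[0.2249 0.0000; 0.0000 0.9097]  S=[0.1186 0.0138; 0.0138 0.5986]  K=[0.3213 0.0134; -0.0572 0.7150]  nu=[1.1344, -2.3454]  x^+=[-1.0108, -2.8843]  P^+=[0.1578 0.0070; 0.0070 0.1644]

K[1,0] = -0.0572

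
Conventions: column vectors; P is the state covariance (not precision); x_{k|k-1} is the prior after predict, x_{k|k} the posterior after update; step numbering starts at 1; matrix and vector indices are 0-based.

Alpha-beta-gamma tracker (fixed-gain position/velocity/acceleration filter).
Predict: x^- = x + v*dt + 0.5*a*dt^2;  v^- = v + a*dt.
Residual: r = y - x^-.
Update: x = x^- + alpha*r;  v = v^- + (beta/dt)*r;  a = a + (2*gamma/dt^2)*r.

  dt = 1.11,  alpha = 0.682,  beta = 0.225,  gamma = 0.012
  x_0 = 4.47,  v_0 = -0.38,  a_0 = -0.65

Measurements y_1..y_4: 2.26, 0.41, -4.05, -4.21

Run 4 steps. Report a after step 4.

a_post = -0.6503

step 1: x_pred=3.6478  r=-1.3878  x^+=2.7013  v^+=-1.3828  a^+=-0.6770
step 2: x_pred=0.7493  r=-0.3393  x^+=0.5179  v^+=-2.2031  a^+=-0.6836
step 3: x_pred=-2.3487  r=-1.7013  x^+=-3.5090  v^+=-3.3068  a^+=-0.7168
step 4: x_pred=-7.6211  r=3.4111  x^+=-5.2947  v^+=-3.4110  a^+=-0.6503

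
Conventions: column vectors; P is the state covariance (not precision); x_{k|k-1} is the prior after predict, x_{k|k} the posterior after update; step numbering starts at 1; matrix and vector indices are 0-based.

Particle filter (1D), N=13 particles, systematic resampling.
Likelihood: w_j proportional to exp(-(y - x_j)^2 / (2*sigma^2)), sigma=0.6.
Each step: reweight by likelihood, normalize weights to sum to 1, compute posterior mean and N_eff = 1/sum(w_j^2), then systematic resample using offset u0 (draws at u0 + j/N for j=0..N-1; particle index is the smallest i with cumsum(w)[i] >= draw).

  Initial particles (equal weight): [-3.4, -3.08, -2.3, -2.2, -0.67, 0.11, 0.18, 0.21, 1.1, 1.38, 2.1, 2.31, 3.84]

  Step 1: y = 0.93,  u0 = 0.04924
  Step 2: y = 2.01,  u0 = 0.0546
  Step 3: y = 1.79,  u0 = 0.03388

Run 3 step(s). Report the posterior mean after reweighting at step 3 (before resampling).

post_mean = 1.5190

step 1: w=[0.0000, 0.0000, 0.0000, 0.0000, 0.0087, 0.1190, 0.1387, 0.1474, 0.2909, 0.2286, 0.0452, 0.0215, 0.0000]  mean=0.8434  Neff=5.1388  idx=[5, 5, 6, 7, 7, 8, 8, 8, 8, 9, 9, 9, 10]
step 2: w=[0.0016, 0.0016, 0.0024, 0.0028, 0.0028, 0.0786, 0.0786, 0.0786, 0.0786, 0.1430, 0.1430, 0.1430, 0.2454]  mean=1.4552  Neff=6.8340  idx=[5, 6, 7, 8, 9, 9, 10, 10, 11, 11, 12, 12, 12]
step 3: w=[0.0547, 0.0547, 0.0547, 0.0547, 0.0839, 0.0839, 0.0839, 0.0839, 0.0839, 0.0839, 0.0927, 0.0927, 0.0927]  mean=1.5190  Neff=12.5098  idx=[0, 2, 3, 4, 5, 6, 7, 8, 9, 10, 10, 11, 12]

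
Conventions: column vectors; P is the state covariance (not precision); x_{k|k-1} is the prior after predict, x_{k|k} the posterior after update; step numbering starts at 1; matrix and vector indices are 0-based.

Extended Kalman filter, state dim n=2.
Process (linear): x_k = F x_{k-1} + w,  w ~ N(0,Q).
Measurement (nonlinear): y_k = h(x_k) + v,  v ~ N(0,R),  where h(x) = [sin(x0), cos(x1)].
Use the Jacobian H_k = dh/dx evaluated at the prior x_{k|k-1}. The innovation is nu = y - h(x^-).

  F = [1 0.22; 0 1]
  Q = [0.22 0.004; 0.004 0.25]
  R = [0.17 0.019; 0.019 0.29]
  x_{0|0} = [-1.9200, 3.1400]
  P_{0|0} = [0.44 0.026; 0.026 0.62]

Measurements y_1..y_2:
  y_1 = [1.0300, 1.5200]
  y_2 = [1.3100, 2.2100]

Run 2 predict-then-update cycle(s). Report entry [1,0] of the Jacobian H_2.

step 1: x^-=[-1.2292, 3.1400]  P^-=[0.7014 0.1664; 0.1664 0.8700]  H_jac=[0.3350 0.0000; 0.0000 -0.0016]  S=[0.2487 0.0189; 0.0189 0.2900]  K=[0.9495 -0.0628; 0.2256 -0.0195]  nu=[1.9722, 2.5200]  x^+=[0.4852, 3.5358]  P^+=[0.4783 0.1134; 0.1134 0.8574]
step 2: x^-=[1.2631, 3.5358]  P^-=[0.7897 0.3060; 0.3060 1.1074]  H_jac=[0.3029 0.0000; 0.0000 0.3841]  S=[0.2425 0.0546; 0.0546 0.4534]  K=[0.9541 0.1443; 0.1758 0.9170]  nu=[0.3570, 3.1333]  x^+=[2.0559, 6.4718]  P^+=[0.5445 0.1562; 0.1562 0.7011]

H_jac[1,0] = 0.0000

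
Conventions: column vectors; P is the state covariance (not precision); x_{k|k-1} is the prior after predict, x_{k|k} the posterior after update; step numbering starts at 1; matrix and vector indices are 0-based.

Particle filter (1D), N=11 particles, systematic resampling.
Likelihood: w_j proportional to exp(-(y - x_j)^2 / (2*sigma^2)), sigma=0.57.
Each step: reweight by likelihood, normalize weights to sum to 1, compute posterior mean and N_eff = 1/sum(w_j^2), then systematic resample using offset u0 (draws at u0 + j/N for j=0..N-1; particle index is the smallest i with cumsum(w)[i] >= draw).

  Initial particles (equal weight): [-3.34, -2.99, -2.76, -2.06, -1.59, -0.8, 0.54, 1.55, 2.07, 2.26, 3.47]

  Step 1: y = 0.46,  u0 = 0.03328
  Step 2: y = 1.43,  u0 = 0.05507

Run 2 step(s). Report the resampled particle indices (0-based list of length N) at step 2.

step 1: w=[0.0000, 0.0000, 0.0000, 0.0000, 0.0012, 0.0687, 0.7829, 0.1270, 0.0146, 0.0054, 0.0000]  mean=0.6052  Neff=1.5770  idx=[5, 6, 6, 6, 6, 6, 6, 6, 6, 6, 7]
step 2: w=[0.0001, 0.0812, 0.0812, 0.0812, 0.0812, 0.0812, 0.0812, 0.0812, 0.0812, 0.0812, 0.2688]  mean=0.8113  Neff=7.5960  idx=[1, 2, 3, 5, 6, 7, 8, 9, 10, 10, 10]

resampled_idx = [1, 2, 3, 5, 6, 7, 8, 9, 10, 10, 10]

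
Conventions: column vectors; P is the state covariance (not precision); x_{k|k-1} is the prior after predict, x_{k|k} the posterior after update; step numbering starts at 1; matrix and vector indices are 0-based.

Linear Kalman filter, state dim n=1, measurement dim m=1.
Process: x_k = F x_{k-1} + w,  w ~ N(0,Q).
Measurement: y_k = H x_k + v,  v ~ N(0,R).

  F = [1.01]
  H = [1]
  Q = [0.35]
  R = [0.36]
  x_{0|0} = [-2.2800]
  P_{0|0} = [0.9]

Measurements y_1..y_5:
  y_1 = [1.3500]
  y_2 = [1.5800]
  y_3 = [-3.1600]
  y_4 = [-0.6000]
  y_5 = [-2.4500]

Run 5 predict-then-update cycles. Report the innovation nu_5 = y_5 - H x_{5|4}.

innov = [-1.4926]

step 1: x^-=[-2.3028]  P^-=[1.2681]  S=[1.6281]  K=[0.7789]  nu=[3.6528]  x^+=[0.5423]  P^+=[0.2804]
step 2: x^-=[0.5477]  P^-=[0.6360]  S=[0.9960]  K=[0.6386]  nu=[1.0323]  x^+=[1.2069]  P^+=[0.2299]
step 3: x^-=[1.2190]  P^-=[0.5845]  S=[0.9445]  K=[0.6188]  nu=[-4.3790]  x^+=[-1.4909]  P^+=[0.2228]
step 4: x^-=[-1.5059]  P^-=[0.5773]  S=[0.9373]  K=[0.6159]  nu=[0.9059]  x^+=[-0.9479]  P^+=[0.2217]
step 5: x^-=[-0.9574]  P^-=[0.5762]  S=[0.9362]  K=[0.6155]  nu=[-1.4926]  x^+=[-1.8760]  P^+=[0.2216]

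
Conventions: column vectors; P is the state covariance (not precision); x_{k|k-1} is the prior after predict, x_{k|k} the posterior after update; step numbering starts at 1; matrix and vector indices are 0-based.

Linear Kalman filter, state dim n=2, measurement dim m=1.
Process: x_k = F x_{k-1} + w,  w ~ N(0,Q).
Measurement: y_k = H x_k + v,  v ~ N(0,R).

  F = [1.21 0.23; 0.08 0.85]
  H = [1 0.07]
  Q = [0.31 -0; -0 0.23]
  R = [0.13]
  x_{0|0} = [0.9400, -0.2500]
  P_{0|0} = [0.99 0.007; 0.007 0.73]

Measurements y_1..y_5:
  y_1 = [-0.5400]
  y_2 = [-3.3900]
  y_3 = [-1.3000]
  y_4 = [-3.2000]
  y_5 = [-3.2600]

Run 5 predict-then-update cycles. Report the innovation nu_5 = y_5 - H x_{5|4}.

step 1: x^-=[1.0799, -0.1373]  P^-=[1.8020 0.2459; 0.2459 0.7647]  S=[1.9701]  K=[0.9234; 0.1520]  nu=[-1.6103]  x^+=[-0.4070, -0.3820]  P^+=[0.1222 -0.0306; -0.0306 0.7192]
step 2: x^-=[-0.5803, -0.3573]  P^-=[0.5099 0.1204; 0.1204 0.7463]  S=[0.6604]  K=[0.7849; 0.2614]  nu=[-2.7847]  x^+=[-2.7659, -1.0852]  P^+=[0.1031 -0.0151; -0.0151 0.7011]
step 3: x^-=[-3.5963, -1.1437]  P^-=[0.4896 0.1312; 0.1312 0.7352]  S=[0.6416]  K=[0.7774; 0.2848]  nu=[2.3764]  x^+=[-1.7488, -0.4670]  P^+=[0.1018 -0.0108; -0.0108 0.6831]
step 4: x^-=[-2.2235, -0.5369]  P^-=[0.4892 0.1321; 0.1321 0.7227]  S=[0.6412]  K=[0.7773; 0.2849]  nu=[-0.9389]  x^+=[-2.9533, -0.8044]  P^+=[0.1017 -0.0099; -0.0099 0.6707]
step 5: x^-=[-3.7585, -0.9200]  P^-=[0.4889 0.1306; 0.1306 0.7139]  S=[0.6407]  K=[0.7774; 0.2818]  nu=[0.5629]  x^+=[-3.3209, -0.7613]  P^+=[0.1017 -0.0098; -0.0098 0.6630]

innov = [0.5629]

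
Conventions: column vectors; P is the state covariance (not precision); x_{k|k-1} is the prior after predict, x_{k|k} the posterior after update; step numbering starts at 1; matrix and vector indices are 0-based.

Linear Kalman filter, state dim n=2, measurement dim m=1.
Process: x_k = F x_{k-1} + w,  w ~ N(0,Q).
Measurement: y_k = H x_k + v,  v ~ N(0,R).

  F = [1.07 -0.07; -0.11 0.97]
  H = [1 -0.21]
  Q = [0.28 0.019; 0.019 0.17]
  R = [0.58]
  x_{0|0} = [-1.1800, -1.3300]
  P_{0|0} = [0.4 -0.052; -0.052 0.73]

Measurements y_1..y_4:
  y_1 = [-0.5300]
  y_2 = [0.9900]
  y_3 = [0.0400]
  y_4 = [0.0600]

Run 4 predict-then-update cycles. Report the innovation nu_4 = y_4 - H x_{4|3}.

innov = [-0.1781]

step 1: x^-=[-1.1695, -1.1603]  P^-=[0.7493 -0.1320; -0.1320 0.8728]  S=[1.4233]  K=[0.5460; -0.2215]  nu=[0.3958]  x^+=[-0.9534, -1.2480]  P^+=[0.3251 0.0401; 0.0401 0.8029]
step 2: x^-=[-0.9328, -1.1057]  P^-=[0.6501 -0.0318; -0.0318 0.9209]  S=[1.2841]  K=[0.5115; -0.1754]  nu=[1.6906]  x^+=[-0.0681, -1.4022]  P^+=[0.3142 0.0834; 0.0834 0.8814]
step 3: x^-=[0.0253, -1.3526]  P^-=[0.6315 0.0093; 0.0093 0.9853]  S=[1.2511]  K=[0.5032; -0.1579]  nu=[-0.2694]  x^+=[-0.1102, -1.3101]  P^+=[0.3147 0.1088; 0.1088 0.9541]
step 4: x^-=[-0.0262, -1.2587]  P^-=[0.6287 0.0309; 0.0309 1.0483]  S=[1.2419]  K=[0.5010; -0.1524]  nu=[-0.1781]  x^+=[-0.1155, -1.2315]  P^+=[0.3170 0.1257; 0.1257 1.0195]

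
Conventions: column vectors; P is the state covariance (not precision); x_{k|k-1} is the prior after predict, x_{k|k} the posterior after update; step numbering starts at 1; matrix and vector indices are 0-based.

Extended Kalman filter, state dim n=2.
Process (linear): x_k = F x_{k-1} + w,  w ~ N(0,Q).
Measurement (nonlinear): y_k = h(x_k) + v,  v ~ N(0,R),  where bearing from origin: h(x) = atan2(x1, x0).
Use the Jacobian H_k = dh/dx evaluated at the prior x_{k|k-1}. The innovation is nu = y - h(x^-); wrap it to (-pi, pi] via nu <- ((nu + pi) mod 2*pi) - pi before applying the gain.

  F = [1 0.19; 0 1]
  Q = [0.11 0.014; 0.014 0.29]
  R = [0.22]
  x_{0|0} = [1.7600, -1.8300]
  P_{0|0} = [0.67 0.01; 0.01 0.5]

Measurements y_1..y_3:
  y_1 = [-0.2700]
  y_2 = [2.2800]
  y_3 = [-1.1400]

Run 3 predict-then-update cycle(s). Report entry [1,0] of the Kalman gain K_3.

K[1,0] = 0.8426

step 1: x^-=[1.4123, -1.8300]  P^-=[0.8019 0.1190; 0.1190 0.7900]  H_jac=[0.3425 0.2643]  S=[0.3908]  K=[0.7832; 0.6386]  nu=[0.6435]  x^+=[1.9163, -1.4190]  P^+=[0.5621 -0.0765; -0.0765 0.6306]
step 2: x^-=[1.6467, -1.4190]  P^-=[0.6658 0.0574; 0.0574 0.9206]  H_jac=[0.3003 0.3485]  S=[0.4039]  K=[0.5446; 0.8371]  nu=[2.9913]  x^+=[3.2758, 1.0848]  P^+=[0.5461 -0.1267; -0.1267 0.6377]
step 3: x^-=[3.4819, 1.0848]  P^-=[0.6309 0.0084; 0.0084 0.9277]  H_jac=[-0.0816 0.2618]  S=[0.2874]  K=[-0.1714; 0.8426]  nu=[-1.4420]  x^+=[3.7291, -0.1302]  P^+=[0.6225 0.0499; 0.0499 0.7236]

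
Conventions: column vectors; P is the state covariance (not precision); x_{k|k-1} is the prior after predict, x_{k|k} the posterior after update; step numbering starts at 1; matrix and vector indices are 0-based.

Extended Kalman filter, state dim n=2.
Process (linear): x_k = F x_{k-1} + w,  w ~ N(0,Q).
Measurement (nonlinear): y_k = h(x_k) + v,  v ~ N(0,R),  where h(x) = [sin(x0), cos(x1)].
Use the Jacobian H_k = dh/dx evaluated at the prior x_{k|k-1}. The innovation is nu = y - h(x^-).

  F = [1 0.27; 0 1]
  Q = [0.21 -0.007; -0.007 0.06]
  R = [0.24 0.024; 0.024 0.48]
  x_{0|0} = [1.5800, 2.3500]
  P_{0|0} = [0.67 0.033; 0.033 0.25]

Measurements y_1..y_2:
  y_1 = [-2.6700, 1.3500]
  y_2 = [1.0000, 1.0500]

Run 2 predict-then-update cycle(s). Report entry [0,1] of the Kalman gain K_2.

step 1: x^-=[2.2145, 2.3500]  P^-=[0.9160 0.0935; 0.0935 0.3100]  H_jac=[-0.6002 0.0000; 0.0000 -0.7115]  S=[0.5700 0.0639; 0.0639 0.6369]  K=[-0.9637 -0.0077; -0.0603 -0.3402]  nu=[-3.4699, 2.0527]  x^+=[5.5427, 1.8608]  P^+=[0.3857 0.0377; 0.0377 0.2316]
step 2: x^-=[6.0451, 1.8608]  P^-=[0.6329 0.0932; 0.0932 0.2916]  H_jac=[0.9718 0.0000; 0.0000 -0.9582]  S=[0.8377 -0.0628; -0.0628 0.7477]  K=[0.7299 -0.0582; 0.0806 -0.3669]  nu=[1.2358, 1.3360]  x^+=[6.8694, 1.4703]  P^+=[0.1788 0.0109; 0.0109 0.1818]

K[0,1] = -0.0582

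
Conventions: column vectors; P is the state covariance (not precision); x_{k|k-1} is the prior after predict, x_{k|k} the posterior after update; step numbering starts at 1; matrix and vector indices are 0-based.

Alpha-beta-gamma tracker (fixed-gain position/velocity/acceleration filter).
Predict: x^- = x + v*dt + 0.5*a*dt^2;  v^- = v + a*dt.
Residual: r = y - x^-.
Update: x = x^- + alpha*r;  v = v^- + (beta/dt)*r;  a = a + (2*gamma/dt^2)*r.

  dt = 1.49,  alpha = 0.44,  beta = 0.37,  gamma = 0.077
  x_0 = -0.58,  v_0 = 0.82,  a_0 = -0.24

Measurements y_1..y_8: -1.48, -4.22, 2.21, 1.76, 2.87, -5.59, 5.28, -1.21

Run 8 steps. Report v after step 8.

step 1: x_pred=0.3754  r=-1.8554  x^+=-0.4410  v^+=0.0017  a^+=-0.3687
step 2: x_pred=-0.8478  r=-3.3722  x^+=-2.3316  v^+=-1.3851  a^+=-0.6026
step 3: x_pred=-5.0643  r=7.2743  x^+=-1.8636  v^+=-0.4766  a^+=-0.0980
step 4: x_pred=-2.6826  r=4.4426  x^+=-0.7279  v^+=0.4805  a^+=0.2101
step 5: x_pred=0.2213  r=2.6487  x^+=1.3868  v^+=1.4513  a^+=0.3939
step 6: x_pred=3.9864  r=-9.5764  x^+=-0.2272  v^+=-0.3399  a^+=-0.2704
step 7: x_pred=-1.0338  r=6.3138  x^+=1.7443  v^+=0.8251  a^+=0.1675
step 8: x_pred=3.1596  r=-4.3696  x^+=1.2370  v^+=-0.0104  a^+=-0.1356

v_post = -0.0104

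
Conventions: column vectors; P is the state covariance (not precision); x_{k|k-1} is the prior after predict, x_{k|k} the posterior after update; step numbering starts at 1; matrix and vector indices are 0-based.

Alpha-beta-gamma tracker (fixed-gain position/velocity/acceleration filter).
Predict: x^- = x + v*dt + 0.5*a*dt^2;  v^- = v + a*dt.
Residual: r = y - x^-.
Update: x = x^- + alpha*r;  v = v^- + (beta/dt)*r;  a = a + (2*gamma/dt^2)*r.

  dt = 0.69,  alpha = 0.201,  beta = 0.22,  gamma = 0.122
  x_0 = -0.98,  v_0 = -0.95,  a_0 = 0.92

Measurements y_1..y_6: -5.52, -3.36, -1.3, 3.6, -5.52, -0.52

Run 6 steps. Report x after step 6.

step 1: x_pred=-1.4165  r=-4.1035  x^+=-2.2413  v^+=-1.6236  a^+=-1.1830
step 2: x_pred=-3.6432  r=0.2832  x^+=-3.5863  v^+=-2.3496  a^+=-1.0379
step 3: x_pred=-5.4545  r=4.1545  x^+=-4.6195  v^+=-1.7411  a^+=1.0913
step 4: x_pred=-5.5610  r=9.1610  x^+=-3.7197  v^+=1.9328  a^+=5.7863
step 5: x_pred=-1.0086  r=-4.5114  x^+=-1.9154  v^+=4.4869  a^+=3.4742
step 6: x_pred=2.0076  r=-2.5276  x^+=1.4996  v^+=6.0782  a^+=2.1788

x_post = 1.4996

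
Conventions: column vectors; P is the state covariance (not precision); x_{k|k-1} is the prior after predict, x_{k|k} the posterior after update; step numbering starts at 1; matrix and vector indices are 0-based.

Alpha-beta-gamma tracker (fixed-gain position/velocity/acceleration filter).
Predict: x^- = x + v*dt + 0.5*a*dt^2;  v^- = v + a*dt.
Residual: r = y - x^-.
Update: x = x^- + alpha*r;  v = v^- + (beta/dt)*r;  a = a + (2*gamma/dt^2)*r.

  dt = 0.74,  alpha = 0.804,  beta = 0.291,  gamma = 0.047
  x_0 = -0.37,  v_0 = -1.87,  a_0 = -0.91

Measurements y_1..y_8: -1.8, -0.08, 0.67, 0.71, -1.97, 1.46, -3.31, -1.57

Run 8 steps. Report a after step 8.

a_post = 0.0450

step 1: x_pred=-2.0030  r=0.2030  x^+=-1.8398  v^+=-2.4636  a^+=-0.8752
step 2: x_pred=-3.9025  r=3.8225  x^+=-0.8292  v^+=-1.6081  a^+=-0.2190
step 3: x_pred=-2.0791  r=2.7491  x^+=0.1312  v^+=-0.6890  a^+=0.2529
step 4: x_pred=-0.3095  r=1.0195  x^+=0.5102  v^+=-0.1010  a^+=0.4279
step 5: x_pred=0.5526  r=-2.5226  x^+=-1.4756  v^+=-0.7763  a^+=-0.0051
step 6: x_pred=-2.0515  r=3.5115  x^+=0.7718  v^+=0.6007  a^+=0.5977
step 7: x_pred=1.3799  r=-4.6899  x^+=-2.3908  v^+=-0.8013  a^+=-0.2074
step 8: x_pred=-3.0405  r=1.4705  x^+=-1.8582  v^+=-0.3765  a^+=0.0450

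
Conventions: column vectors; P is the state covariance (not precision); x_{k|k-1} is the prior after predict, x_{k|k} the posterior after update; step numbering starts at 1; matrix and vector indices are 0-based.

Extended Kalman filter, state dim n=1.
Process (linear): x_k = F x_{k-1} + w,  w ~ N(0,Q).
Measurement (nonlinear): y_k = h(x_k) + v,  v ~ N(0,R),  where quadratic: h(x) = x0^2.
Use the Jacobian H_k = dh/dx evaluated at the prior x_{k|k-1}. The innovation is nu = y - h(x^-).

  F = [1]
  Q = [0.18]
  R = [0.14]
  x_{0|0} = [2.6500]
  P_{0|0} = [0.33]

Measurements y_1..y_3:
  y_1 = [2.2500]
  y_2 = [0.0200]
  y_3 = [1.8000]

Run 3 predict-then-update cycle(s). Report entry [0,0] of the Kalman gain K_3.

K[0,0] = 0.4419

step 1: x^-=[2.6500]  P^-=[0.5100]  H_jac=[5.3000]  S=[14.4659]  K=[0.1869]  nu=[-4.7725]  x^+=[1.7582]  P^+=[0.0049]
step 2: x^-=[1.7582]  P^-=[0.1849]  H_jac=[3.5165]  S=[2.4269]  K=[0.2680]  nu=[-3.0714]  x^+=[0.9352]  P^+=[0.0107]
step 3: x^-=[0.9352]  P^-=[0.1907]  H_jac=[1.8704]  S=[0.8070]  K=[0.4419]  nu=[0.9254]  x^+=[1.3441]  P^+=[0.0331]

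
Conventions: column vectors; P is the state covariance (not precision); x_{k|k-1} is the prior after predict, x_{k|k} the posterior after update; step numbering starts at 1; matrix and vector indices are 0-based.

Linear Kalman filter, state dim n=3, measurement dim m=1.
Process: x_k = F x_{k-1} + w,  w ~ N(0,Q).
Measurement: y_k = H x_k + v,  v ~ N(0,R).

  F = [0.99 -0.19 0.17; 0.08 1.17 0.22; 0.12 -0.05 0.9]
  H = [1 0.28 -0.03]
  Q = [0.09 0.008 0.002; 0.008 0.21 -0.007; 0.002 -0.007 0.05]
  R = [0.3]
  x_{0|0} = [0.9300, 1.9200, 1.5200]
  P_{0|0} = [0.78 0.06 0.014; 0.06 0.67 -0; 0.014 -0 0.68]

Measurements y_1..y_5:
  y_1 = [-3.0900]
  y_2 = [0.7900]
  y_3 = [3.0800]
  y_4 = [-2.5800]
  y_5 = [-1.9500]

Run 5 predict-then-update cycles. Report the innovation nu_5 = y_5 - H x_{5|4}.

step 1: x^-=[0.8143, 2.6552, 1.3836]  P^-=[0.8805 0.0181 0.2135; 0.0181 1.1768 0.1055; 0.2135 0.1055 0.6160]  S=[1.2688]  K=[0.6929; 0.2715; 0.1770]  nu=[-4.6062]  x^+=[-2.3772, 1.4048, 0.5684]  P^+=[0.2713 -0.2205 0.0579; -0.2205 1.0833 0.0445; 0.0579 0.0445 0.5763]
step 2: x^-=[-2.5237, 1.5785, 0.1561]  P^-=[0.5113 -0.4215 0.1934; -0.4215 1.7062 0.0684; 0.1934 0.0684 0.5345]  S=[0.6968]  K=[0.5561; 0.0778; 0.2821]  nu=[2.8764]  x^+=[-0.9241, 1.8023, 0.9674]  P^+=[0.2958 -0.4516 0.0841; -0.4516 1.7020 0.0531; 0.0841 0.0531 0.4791]
step 3: x^-=[-1.0928, 2.2476, 0.6697]  P^-=[0.6500 -0.8175 0.2264; -0.8175 2.5107 -0.0069; 0.2264 -0.0069 0.4654]  S=[0.6760]  K=[0.6129; -0.1690; 0.3114]  nu=[3.5636]  x^+=[1.0913, 1.6453, 1.7794]  P^+=[0.3961 -0.7474 0.0974; -0.7474 2.4914 0.0287; 0.0974 0.0287 0.3998]
step 4: x^-=[1.0703, 2.4037, 1.6502]  P^-=[0.8918 -1.3269 0.2715; -1.3269 3.5206 -0.1322; 0.2715 -0.1322 0.4132]  S=[0.7111]  K=[0.7202; -0.4741; 0.3124]  nu=[-4.2738]  x^+=[-2.0078, 4.4299, 0.3152]  P^+=[0.5230 -1.0841 0.1116; -1.0841 3.3608 -0.0269; 0.1116 -0.0269 0.3438]
step 5: x^-=[-2.7758, 5.0917, -0.1788]  P^-=[1.1809 -1.9024 0.3336; -1.9024 4.6177 -0.2955; 0.3336 -0.2955 0.3840]  S=[0.7629]  K=[0.8366; -0.7873; 0.3137]  nu=[-0.6052]  x^+=[-3.2822, 5.5682, -0.3686]  P^+=[0.6470 -1.4000 0.1333; -1.4000 4.1449 -0.1071; 0.1333 -0.1071 0.3089]

innov = [-0.6052]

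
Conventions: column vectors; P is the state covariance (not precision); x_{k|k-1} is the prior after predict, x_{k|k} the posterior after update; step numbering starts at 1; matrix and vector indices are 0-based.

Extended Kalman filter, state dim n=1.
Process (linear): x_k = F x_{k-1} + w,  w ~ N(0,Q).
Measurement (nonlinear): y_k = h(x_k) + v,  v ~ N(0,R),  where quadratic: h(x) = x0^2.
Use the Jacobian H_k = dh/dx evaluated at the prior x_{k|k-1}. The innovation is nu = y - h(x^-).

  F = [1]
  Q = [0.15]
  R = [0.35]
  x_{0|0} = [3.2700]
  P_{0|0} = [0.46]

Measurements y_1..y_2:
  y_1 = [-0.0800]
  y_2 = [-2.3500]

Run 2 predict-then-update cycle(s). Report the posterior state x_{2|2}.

x_post = [0.3689]

step 1: x^-=[3.2700]  P^-=[0.6100]  H_jac=[6.5400]  S=[26.4407]  K=[0.1509]  nu=[-10.7729]  x^+=[1.6446]  P^+=[0.0081]
step 2: x^-=[1.6446]  P^-=[0.1581]  H_jac=[3.2891]  S=[2.0601]  K=[0.2524]  nu=[-5.0546]  x^+=[0.3689]  P^+=[0.0269]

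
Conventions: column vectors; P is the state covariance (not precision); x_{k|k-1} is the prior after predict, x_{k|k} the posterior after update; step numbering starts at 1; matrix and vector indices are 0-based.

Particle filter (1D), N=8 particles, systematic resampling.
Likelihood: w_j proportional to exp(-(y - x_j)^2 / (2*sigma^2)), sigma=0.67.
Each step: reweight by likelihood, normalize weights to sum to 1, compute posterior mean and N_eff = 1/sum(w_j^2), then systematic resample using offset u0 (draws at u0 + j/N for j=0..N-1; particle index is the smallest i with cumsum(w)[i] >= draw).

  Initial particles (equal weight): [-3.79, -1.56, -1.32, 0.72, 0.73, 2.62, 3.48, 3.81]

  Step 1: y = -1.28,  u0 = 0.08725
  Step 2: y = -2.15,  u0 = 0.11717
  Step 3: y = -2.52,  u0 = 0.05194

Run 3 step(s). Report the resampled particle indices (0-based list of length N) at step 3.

resampled_idx = [0, 1, 1, 2, 3, 4, 5, 7]

step 1: w=[0.0005, 0.4728, 0.5150, 0.0060, 0.0057, 0.0000, 0.0000, 0.0000]  mean=-1.4106  Neff=2.0456  idx=[1, 1, 1, 1, 2, 2, 2, 2]
step 2: w=[0.1484, 0.1484, 0.1484, 0.1484, 0.1016, 0.1016, 0.1016, 0.1016]  mean=-1.4625  Neff=7.7282  idx=[0, 1, 2, 3, 4, 5, 6, 7]
step 3: w=[0.1601, 0.1601, 0.1601, 0.1601, 0.0899, 0.0899, 0.0899, 0.0899]  mean=-1.4737  Neff=7.4148  idx=[0, 1, 1, 2, 3, 4, 5, 7]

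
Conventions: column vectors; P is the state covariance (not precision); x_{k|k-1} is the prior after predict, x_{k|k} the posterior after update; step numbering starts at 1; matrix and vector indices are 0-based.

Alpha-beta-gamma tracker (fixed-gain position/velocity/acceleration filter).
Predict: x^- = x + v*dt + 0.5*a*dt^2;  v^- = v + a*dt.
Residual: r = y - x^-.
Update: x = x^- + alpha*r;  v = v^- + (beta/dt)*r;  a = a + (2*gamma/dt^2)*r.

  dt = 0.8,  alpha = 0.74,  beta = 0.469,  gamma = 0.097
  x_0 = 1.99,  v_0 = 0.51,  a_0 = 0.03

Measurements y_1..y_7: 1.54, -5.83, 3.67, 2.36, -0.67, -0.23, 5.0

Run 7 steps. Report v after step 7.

v_post = 2.5458

step 1: x_pred=2.4076  r=-0.8676  x^+=1.7656  v^+=0.0254  a^+=-0.2330
step 2: x_pred=1.7113  r=-7.5413  x^+=-3.8693  v^+=-4.5821  a^+=-2.5190
step 3: x_pred=-8.3410  r=12.0110  x^+=0.5471  v^+=0.4442  a^+=1.1219
step 4: x_pred=1.2615  r=1.0985  x^+=2.0744  v^+=1.9857  a^+=1.4549
step 5: x_pred=4.1285  r=-4.7985  x^+=0.5776  v^+=0.3365  a^+=0.0003
step 6: x_pred=0.8469  r=-1.0769  x^+=0.0500  v^+=-0.2946  a^+=-0.3261
step 7: x_pred=-0.2900  r=5.2900  x^+=3.6246  v^+=2.5458  a^+=1.2774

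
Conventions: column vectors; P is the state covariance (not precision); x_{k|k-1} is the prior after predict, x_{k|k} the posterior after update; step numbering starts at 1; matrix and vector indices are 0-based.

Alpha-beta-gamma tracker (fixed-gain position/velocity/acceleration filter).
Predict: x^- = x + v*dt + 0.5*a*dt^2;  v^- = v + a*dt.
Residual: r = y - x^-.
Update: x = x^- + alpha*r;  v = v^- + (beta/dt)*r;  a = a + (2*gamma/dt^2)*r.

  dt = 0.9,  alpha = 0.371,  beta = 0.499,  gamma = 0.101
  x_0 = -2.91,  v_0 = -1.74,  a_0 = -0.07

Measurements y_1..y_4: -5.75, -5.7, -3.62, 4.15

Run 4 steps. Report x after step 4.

step 1: x_pred=-4.5043  r=-1.2457  x^+=-4.9665  v^+=-2.4936  a^+=-0.3806
step 2: x_pred=-7.3649  r=1.6649  x^+=-6.7472  v^+=-1.9131  a^+=0.0346
step 3: x_pred=-8.4550  r=4.8350  x^+=-6.6612  v^+=0.7988  a^+=1.2403
step 4: x_pred=-5.4400  r=9.5900  x^+=-1.8821  v^+=7.2322  a^+=3.6319

x_post = -1.8821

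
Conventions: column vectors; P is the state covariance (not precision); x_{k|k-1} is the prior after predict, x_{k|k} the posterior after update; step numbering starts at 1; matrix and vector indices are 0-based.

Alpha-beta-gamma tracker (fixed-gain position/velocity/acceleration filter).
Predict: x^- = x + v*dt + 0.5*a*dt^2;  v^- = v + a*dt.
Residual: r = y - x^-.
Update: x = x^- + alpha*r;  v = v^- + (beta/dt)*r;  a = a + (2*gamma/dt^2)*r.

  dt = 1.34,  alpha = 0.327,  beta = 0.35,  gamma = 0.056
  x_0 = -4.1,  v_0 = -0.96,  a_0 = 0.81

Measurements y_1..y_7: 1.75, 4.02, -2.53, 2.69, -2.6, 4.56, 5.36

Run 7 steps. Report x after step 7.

step 1: x_pred=-4.6592  r=6.4092  x^+=-2.5634  v^+=1.7994  a^+=1.2098
step 2: x_pred=0.9340  r=3.0860  x^+=1.9431  v^+=4.2266  a^+=1.4023
step 3: x_pred=8.8657  r=-11.3957  x^+=5.1393  v^+=3.1291  a^+=0.6915
step 4: x_pred=9.9531  r=-7.2631  x^+=7.5781  v^+=2.1586  a^+=0.2384
step 5: x_pred=10.6846  r=-13.2846  x^+=6.3406  v^+=-0.9918  a^+=-0.5902
step 6: x_pred=4.4817  r=0.0783  x^+=4.5073  v^+=-1.7622  a^+=-0.5853
step 7: x_pred=1.6204  r=3.7396  x^+=2.8433  v^+=-1.5698  a^+=-0.3521

x_post = 2.8433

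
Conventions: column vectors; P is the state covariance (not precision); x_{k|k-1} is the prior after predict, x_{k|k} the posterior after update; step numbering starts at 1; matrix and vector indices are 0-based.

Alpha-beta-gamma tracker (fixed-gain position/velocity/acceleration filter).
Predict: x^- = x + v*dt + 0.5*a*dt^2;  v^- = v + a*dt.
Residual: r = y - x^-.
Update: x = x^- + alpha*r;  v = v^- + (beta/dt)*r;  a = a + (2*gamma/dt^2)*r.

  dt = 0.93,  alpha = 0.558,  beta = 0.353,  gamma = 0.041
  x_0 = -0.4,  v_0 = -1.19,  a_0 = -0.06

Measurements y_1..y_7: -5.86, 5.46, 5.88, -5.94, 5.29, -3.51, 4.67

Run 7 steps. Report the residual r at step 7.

step 1: x_pred=-1.5326  r=-4.3274  x^+=-3.9473  v^+=-2.8883  a^+=-0.4703
step 2: x_pred=-6.8368  r=12.2968  x^+=0.0248  v^+=1.3418  a^+=0.6956
step 3: x_pred=1.5735  r=4.3065  x^+=3.9765  v^+=3.6233  a^+=1.1039
step 4: x_pred=7.8236  r=-13.7636  x^+=0.1435  v^+=-0.5743  a^+=-0.2010
step 5: x_pred=-0.4776  r=5.7676  x^+=2.7407  v^+=1.4279  a^+=0.3458
step 6: x_pred=4.2182  r=-7.7282  x^+=-0.0941  v^+=-1.1839  a^+=-0.3869
step 7: x_pred=-1.3625  r=6.0325  x^+=2.0036  v^+=0.7460  a^+=0.1850

resid = 6.0325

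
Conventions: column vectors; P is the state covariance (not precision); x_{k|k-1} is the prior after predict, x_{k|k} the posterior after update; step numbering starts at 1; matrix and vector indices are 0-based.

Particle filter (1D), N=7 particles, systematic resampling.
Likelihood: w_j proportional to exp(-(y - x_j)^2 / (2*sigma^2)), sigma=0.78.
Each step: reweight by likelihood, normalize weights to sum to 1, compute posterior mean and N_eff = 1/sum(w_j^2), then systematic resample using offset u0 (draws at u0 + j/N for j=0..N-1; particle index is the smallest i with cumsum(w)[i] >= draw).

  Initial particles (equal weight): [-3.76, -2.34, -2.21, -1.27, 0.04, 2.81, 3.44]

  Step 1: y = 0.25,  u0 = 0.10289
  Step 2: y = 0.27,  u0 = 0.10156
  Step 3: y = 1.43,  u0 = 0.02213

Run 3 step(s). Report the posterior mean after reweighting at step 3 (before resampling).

post_mean = 0.0400

step 1: w=[0.0000, 0.0036, 0.0061, 0.1325, 0.8535, 0.0041, 0.0002]  mean=-0.1440  Neff=1.3403  idx=[3, 4, 4, 4, 4, 4, 4]
step 2: w=[0.0242, 0.1626, 0.1626, 0.1626, 0.1626, 0.1626, 0.1626]  mean=0.0083  Neff=6.2780  idx=[1, 2, 3, 4, 4, 5, 6]
step 3: w=[0.1429, 0.1429, 0.1429, 0.1429, 0.1429, 0.1429, 0.1429]  mean=0.0400  Neff=7.0000  idx=[0, 1, 2, 3, 4, 5, 6]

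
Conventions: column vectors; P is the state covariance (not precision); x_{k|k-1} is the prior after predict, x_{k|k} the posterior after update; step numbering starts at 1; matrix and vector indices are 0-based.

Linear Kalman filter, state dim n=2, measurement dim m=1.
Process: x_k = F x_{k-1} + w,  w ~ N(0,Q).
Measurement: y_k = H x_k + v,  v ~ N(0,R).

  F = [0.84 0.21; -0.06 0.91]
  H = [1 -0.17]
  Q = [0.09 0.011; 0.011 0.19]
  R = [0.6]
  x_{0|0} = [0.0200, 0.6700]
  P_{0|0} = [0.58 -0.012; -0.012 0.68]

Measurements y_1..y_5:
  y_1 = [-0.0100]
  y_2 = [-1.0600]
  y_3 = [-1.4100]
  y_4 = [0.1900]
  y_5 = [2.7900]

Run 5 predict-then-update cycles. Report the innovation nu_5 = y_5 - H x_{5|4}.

innov = [2.9189]

step 1: x^-=[0.1575, 0.6085]  P^-=[0.5250 0.1027; 0.1027 0.7565]  S=[1.1119]  K=[0.4564; -0.0233]  nu=[-0.0641]  x^+=[0.1283, 0.6100]  P^+=[0.2933 0.1145; 0.1145 0.7559]
step 2: x^-=[0.2358, 0.5474]  P^-=[0.3707 0.2268; 0.2268 0.8045]  S=[0.9169]  K=[0.3623; 0.0982]  nu=[-1.2028]  x^+=[-0.1999, 0.4293]  P^+=[0.2504 0.1942; 0.1942 0.7957]
step 3: x^-=[-0.0778, 0.4027]  P^-=[0.3703 0.2964; 0.2964 0.8286]  S=[0.8934]  K=[0.3580; 0.1741]  nu=[-1.2638]  x^+=[-0.5302, 0.1827]  P^+=[0.2557 0.2407; 0.2407 0.8015]
step 4: x^-=[-0.4070, 0.1980]  P^-=[0.3907 0.3323; 0.3323 0.8284]  S=[0.9017]  K=[0.3707; 0.2123]  nu=[0.6307]  x^+=[-0.1732, 0.3319]  P^+=[0.2668 0.2613; 0.2613 0.7877]
step 5: x^-=[-0.0758, 0.3125]  P^-=[0.4052 0.3445; 0.3445 0.8147]  S=[0.9116]  K=[0.3802; 0.2260]  nu=[2.9189]  x^+=[1.0341, 0.9721]  P^+=[0.2734 0.2662; 0.2662 0.7682]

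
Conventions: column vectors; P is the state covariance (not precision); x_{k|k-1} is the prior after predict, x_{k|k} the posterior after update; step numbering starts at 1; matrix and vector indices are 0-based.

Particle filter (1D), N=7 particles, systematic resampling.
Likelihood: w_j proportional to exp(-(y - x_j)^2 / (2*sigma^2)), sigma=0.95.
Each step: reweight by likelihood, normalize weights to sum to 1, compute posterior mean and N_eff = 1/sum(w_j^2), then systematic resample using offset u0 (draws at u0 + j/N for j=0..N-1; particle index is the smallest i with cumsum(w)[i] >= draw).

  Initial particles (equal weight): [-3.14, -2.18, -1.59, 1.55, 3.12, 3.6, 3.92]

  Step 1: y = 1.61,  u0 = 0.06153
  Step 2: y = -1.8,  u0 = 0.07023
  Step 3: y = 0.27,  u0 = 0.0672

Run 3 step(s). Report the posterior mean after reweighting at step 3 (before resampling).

post_mean = 1.5500

step 1: w=[0.0000, 0.0002, 0.0024, 0.6892, 0.1953, 0.0770, 0.0359]  mean=2.0911  Neff=1.9217  idx=[3, 3, 3, 3, 3, 4, 5]
step 2: w=[0.2000, 0.2000, 0.2000, 0.2000, 0.2000, 0.0002, 0.0000]  mean=1.5503  Neff=5.0016  idx=[0, 1, 1, 2, 3, 3, 4]
step 3: w=[0.1429, 0.1429, 0.1429, 0.1429, 0.1429, 0.1429, 0.1429]  mean=1.5500  Neff=7.0000  idx=[0, 1, 2, 3, 4, 5, 6]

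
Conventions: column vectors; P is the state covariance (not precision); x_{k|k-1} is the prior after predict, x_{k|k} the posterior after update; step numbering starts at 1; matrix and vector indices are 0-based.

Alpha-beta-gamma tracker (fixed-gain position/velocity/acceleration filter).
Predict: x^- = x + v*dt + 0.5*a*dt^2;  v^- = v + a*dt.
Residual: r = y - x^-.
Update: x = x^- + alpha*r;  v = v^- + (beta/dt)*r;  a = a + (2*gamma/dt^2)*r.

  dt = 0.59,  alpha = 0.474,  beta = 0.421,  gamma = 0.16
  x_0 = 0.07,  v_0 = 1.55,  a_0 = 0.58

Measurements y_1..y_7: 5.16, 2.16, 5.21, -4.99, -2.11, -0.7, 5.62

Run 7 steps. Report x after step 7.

x_post = -4.2715

step 1: x_pred=1.0854  r=4.0746  x^+=3.0168  v^+=4.7996  a^+=4.3256
step 2: x_pred=6.6014  r=-4.4414  x^+=4.4962  v^+=4.1825  a^+=0.2427
step 3: x_pred=7.0061  r=-1.7961  x^+=6.1548  v^+=3.0441  a^+=-1.4084
step 4: x_pred=7.7056  r=-12.6956  x^+=1.6879  v^+=-6.8460  a^+=-13.0792
step 5: x_pred=-4.6277  r=2.5177  x^+=-3.4343  v^+=-12.7662  a^+=-10.7648
step 6: x_pred=-12.8400  r=12.1400  x^+=-7.0856  v^+=-10.4549  a^+=0.3952
step 7: x_pred=-13.1852  r=18.8052  x^+=-4.2715  v^+=3.1969  a^+=17.6824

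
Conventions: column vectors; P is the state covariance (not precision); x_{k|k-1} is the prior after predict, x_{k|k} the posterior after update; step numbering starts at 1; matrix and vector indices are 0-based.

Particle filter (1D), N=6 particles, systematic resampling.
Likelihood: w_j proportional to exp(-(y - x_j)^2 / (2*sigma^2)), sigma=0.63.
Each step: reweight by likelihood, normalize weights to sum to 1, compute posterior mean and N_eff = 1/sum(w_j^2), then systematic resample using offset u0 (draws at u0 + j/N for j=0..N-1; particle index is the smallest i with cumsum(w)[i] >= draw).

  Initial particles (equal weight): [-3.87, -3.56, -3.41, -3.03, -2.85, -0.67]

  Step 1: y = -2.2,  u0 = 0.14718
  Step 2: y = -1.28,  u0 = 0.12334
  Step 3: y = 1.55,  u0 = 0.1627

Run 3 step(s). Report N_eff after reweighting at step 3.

N_eff = 5.0000

step 1: w=[0.0222, 0.0723, 0.1176, 0.3122, 0.4367, 0.0390]  mean=-2.9611  Neff=3.2333  idx=[2, 3, 3, 4, 4, 5]
step 2: w=[0.0043, 0.0277, 0.0277, 0.0589, 0.0589, 0.8224]  mean=-1.0696  Neff=1.4602  idx=[4, 5, 5, 5, 5, 5]
step 3: w=[0.0000, 0.2000, 0.2000, 0.2000, 0.2000, 0.2000]  mean=-0.6700  Neff=5.0000  idx=[1, 2, 3, 4, 5, 5]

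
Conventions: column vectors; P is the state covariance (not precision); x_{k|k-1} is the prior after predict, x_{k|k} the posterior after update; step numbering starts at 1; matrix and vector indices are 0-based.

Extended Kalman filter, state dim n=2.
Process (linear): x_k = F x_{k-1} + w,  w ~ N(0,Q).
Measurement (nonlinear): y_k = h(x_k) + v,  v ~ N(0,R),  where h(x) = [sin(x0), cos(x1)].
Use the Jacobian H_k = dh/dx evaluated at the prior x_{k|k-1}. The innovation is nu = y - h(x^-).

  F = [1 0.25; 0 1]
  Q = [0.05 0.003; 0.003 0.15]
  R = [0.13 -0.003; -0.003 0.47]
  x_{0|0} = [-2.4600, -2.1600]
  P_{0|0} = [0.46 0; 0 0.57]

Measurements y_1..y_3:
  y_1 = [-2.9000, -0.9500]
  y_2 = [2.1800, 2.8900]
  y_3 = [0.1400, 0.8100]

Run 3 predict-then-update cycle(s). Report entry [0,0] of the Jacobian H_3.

step 1: x^-=[-3.0000, -2.1600]  P^-=[0.5456 0.1455; 0.1455 0.7200]  H_jac=[-0.9900 0.0000; 0.0000 0.8314]  S=[0.6648 -0.1228; -0.1228 0.9677]  K=[-0.8084 0.0225; -0.1049 0.6053]  nu=[-2.7589, -0.3943]  x^+=[-0.7785, -2.1092]  P^+=[0.1062 0.0156; 0.0156 0.3426]
step 2: x^-=[-1.3058, -2.1092]  P^-=[0.1854 0.1043; 0.1043 0.4926]  H_jac=[0.2619 0.0000; 0.0000 0.8585]  S=[0.1427 0.0204; 0.0204 0.8330]  K=[0.3261 0.0994; 0.1190 0.5047]  nu=[3.1451, 3.4028]  x^+=[0.0580, -0.0175]  P^+=[0.1607 0.0533; 0.0533 0.2759]
step 3: x^-=[0.0536, -0.0175]  P^-=[0.2546 0.1253; 0.1253 0.4259]  H_jac=[0.9986 0.0000; 0.0000 0.0175]  S=[0.3839 -0.0008; -0.0008 0.4701]  K=[0.6623 0.0058; 0.3259 0.0164]  nu=[0.0864, -0.1898]  x^+=[0.1098, 0.0075]  P^+=[0.0862 0.0424; 0.0424 0.3850]

H_jac[0,0] = 0.9986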